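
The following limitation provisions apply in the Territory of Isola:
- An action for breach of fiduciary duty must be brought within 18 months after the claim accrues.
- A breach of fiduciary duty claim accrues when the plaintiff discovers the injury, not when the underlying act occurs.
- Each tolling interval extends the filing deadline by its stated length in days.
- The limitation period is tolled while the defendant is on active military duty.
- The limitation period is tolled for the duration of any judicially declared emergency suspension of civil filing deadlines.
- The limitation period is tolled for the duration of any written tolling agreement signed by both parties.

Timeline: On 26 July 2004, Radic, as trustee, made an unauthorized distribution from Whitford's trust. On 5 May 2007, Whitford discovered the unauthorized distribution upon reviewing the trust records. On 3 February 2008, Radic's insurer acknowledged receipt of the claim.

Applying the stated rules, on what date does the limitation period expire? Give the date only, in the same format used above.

5 November 2008

The claim did not accrue until Whitford discovered the injury on 5 May 2007; the 26 July 2004 act date does not start the clock under the stated rule.
The untolled deadline — 18 months after 5 May 2007 — is 5 November 2008.
None of the other events listed affects the running of the period under the stated rules.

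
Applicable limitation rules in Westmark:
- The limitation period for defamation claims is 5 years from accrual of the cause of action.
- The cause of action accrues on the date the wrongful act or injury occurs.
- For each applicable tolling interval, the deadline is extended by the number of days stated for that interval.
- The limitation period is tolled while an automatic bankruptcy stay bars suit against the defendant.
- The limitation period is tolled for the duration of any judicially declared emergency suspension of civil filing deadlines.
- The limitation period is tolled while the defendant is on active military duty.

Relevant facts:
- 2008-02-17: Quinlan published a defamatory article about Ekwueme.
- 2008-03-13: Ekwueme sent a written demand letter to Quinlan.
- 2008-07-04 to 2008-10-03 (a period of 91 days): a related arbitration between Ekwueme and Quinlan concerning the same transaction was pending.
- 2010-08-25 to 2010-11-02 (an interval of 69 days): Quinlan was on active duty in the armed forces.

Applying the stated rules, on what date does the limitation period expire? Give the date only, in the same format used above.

2013-04-27

The limitation period began to run on 2008-02-17.
5 years from 2008-02-17 is 2013-02-17.
The period was tolled for 69 days by the defendant's active military service (2010-08-25 to 2010-11-02), pushing the deadline to 2013-04-27.
No stated provision tolls the period for a pending arbitration, so the interval from 2008-07-04 to 2008-10-03 has no effect on the deadline.
None of the other events listed affects the running of the period under the stated rules.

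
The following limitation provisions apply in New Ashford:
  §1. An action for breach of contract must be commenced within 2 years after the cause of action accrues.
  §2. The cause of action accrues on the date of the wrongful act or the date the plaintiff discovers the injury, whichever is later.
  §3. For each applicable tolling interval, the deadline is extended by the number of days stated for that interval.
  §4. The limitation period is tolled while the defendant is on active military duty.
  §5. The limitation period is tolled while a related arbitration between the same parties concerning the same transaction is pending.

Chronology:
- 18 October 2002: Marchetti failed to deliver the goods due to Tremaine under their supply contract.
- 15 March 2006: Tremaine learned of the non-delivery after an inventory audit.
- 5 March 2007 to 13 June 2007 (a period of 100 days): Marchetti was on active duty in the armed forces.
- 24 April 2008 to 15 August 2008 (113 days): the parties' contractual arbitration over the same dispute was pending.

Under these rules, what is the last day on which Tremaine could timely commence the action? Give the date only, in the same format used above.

The claim accrued on 15 March 2006 — the later of the 18 October 2002 act and the 15 March 2006 discovery.
2 years from 15 March 2006 is 15 March 2008.
Because the defendant's active military service ran from 5 March 2007 to 13 June 2007, the deadline is extended by 100 days to 23 June 2008.
The pending related arbitration from 24 April 2008 to 15 August 2008 tolled the period for 113 days, extending the deadline to 14 October 2008.

14 October 2008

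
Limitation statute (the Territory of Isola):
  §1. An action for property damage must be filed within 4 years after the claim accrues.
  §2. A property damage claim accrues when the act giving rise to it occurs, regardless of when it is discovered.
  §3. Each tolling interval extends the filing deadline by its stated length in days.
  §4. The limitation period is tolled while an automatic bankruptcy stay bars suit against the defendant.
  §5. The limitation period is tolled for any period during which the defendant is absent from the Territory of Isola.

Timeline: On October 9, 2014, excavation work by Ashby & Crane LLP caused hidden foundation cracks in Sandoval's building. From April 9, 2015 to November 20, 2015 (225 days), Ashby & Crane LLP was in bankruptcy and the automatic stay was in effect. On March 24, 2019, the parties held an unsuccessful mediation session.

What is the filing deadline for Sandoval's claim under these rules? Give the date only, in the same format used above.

May 22, 2019

The claim accrued on October 9, 2014, the date of the act.
Adding the 4 years base period to October 9, 2014 gives a deadline of October 9, 2018, before any tolling.
The period was tolled for 225 days by the automatic bankruptcy stay (April 9, 2015 to November 20, 2015), pushing the deadline to May 22, 2019.
The other events in the timeline have no effect on the limitation period under the stated rules.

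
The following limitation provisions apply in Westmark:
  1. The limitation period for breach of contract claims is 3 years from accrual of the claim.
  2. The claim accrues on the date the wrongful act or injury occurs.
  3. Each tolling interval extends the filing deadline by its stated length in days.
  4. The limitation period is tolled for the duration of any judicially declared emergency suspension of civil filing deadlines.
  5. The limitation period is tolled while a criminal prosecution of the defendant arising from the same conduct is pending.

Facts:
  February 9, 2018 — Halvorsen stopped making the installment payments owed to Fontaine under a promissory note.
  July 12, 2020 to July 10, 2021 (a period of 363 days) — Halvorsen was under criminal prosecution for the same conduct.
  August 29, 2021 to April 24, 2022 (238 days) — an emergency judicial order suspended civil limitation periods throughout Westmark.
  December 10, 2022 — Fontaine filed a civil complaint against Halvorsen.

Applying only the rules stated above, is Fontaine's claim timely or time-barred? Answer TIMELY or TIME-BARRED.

TIME-BARRED

The claim accrued on February 9, 2018, the date of the act.
The untolled deadline — 3 years after February 9, 2018 — is February 9, 2021.
The period was tolled for 363 days by the pending criminal prosecution (July 12, 2020 to July 10, 2021), pushing the deadline to February 7, 2022.
Because the emergency suspension of filing deadlines ran from August 29, 2021 to April 24, 2022, the deadline is extended by 238 days to October 3, 2022.
The December 10, 2022 filing falls after the October 3, 2022 deadline; the claim is time-barred.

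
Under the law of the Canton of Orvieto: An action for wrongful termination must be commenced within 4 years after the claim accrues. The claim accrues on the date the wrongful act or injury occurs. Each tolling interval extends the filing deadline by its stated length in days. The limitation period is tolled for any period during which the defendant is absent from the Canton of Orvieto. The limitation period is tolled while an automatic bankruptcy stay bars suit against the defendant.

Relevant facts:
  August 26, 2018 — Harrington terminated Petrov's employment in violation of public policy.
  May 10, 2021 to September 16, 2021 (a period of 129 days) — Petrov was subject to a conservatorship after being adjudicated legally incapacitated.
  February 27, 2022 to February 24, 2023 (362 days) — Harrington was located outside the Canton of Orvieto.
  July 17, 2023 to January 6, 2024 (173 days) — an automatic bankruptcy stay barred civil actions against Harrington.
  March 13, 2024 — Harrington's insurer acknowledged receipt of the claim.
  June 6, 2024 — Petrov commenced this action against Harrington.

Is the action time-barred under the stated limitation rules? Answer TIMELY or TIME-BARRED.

The limitation period began to run on August 26, 2018.
The untolled deadline — 4 years after August 26, 2018 — is August 26, 2022.
The period was tolled for 362 days by the defendant's absence from the jurisdiction (February 27, 2022 to February 24, 2023), pushing the deadline to August 23, 2023.
Because the automatic bankruptcy stay ran from July 17, 2023 to January 6, 2024, the deadline is extended by 173 days to February 12, 2024.
Although the plaintiff's incapacity ran from May 10, 2021 to September 16, 2021, the stated rules do not make that a tolling event, so it is disregarded.
None of the other events listed affects the running of the period under the stated rules.
The June 6, 2024 filing falls after the February 12, 2024 deadline; the claim is time-barred.

TIME-BARRED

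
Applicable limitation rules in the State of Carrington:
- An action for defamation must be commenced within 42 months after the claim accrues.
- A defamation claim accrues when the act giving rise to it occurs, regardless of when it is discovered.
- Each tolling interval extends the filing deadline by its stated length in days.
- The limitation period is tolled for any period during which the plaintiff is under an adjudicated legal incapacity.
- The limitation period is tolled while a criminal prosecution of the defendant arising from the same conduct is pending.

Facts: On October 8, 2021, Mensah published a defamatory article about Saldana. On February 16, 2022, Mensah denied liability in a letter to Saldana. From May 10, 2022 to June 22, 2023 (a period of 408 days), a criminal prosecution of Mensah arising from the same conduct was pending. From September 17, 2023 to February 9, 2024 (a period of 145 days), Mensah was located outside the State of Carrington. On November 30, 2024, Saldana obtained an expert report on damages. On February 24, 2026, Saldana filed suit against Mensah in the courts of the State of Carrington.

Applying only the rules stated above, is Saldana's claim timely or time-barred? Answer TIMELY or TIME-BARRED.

TIMELY

The limitation period began to run on October 8, 2021.
Adding the 42 months base period to October 8, 2021 gives a deadline of April 8, 2025, before any tolling.
The pending criminal prosecution from May 10, 2022 to June 22, 2023 tolled the period for 408 days, extending the deadline to May 21, 2026.
The defendant's absence from the jurisdiction from September 17, 2023 to February 9, 2024 does not toll the period, because no stated rule makes the defendant's absence a tolling event.
None of the other events listed affects the running of the period under the stated rules.
The February 24, 2026 filing precedes the May 21, 2026 deadline; the claim is timely.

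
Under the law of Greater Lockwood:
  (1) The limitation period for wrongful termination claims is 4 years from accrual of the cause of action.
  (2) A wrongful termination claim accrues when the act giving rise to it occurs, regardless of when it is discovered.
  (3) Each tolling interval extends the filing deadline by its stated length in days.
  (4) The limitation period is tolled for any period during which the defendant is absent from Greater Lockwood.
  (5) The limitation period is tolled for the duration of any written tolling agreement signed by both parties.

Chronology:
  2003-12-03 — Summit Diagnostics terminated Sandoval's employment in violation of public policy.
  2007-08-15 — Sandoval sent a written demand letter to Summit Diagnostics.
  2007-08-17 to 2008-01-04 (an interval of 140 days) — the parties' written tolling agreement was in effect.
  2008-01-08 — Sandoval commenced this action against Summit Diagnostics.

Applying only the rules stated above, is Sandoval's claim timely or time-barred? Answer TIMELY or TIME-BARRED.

TIMELY

The cause of action accrued on 2003-12-03, the date of the act.
The untolled deadline — 4 years after 2003-12-03 — is 2007-12-03.
The period was tolled for 140 days by the written tolling agreement (2007-08-17 to 2008-01-04), pushing the deadline to 2008-04-21.
None of the other events listed affects the running of the period under the stated rules.
Sandoval filed on 2008-01-08, before the 2008-04-21 deadline, so the action is timely.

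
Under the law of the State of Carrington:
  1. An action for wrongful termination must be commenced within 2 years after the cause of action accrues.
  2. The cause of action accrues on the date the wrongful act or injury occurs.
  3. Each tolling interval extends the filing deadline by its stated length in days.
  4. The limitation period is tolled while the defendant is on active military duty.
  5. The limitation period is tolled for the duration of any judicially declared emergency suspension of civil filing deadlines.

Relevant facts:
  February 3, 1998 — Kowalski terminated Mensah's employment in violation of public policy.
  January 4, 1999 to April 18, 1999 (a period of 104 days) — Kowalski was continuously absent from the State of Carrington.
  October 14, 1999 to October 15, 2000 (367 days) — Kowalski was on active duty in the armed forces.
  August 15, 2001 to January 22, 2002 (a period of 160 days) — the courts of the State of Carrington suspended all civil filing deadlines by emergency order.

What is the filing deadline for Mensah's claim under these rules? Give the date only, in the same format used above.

February 4, 2001

The cause of action accrued on February 3, 1998, the date of the act.
The untolled deadline — 2 years after February 3, 1998 — is February 3, 2000.
The defendant's active military service from October 14, 1999 to October 15, 2000 tolled the period for 367 days, extending the deadline to February 4, 2001.
The emergency suspension of filing deadlines starting August 15, 2001 came too late — the period had run on February 4, 2001 — and so does not extend the deadline.
Although the defendant's absence ran from January 4, 1999 to April 18, 1999, the stated rules do not make that a tolling event, so it is disregarded.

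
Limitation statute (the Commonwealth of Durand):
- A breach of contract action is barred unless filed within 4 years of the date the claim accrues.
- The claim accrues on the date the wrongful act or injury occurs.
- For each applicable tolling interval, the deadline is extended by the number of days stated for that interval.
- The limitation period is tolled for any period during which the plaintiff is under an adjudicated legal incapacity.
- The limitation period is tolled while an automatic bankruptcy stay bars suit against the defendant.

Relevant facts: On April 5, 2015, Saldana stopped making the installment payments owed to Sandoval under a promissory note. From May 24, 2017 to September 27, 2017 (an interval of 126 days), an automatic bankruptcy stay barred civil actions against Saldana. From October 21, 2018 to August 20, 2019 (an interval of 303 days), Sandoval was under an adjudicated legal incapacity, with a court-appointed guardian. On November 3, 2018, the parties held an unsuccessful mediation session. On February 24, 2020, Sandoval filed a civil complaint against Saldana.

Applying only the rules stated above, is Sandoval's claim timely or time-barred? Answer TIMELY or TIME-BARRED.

TIMELY

The claim accrued on April 5, 2015, when the wrongful act occurred.
Adding the 4 years base period to April 5, 2015 gives a deadline of April 5, 2019, before any tolling.
The automatic bankruptcy stay from May 24, 2017 to September 27, 2017 tolled the period for 126 days, extending the deadline to August 9, 2019.
The period was tolled for 303 days by the plaintiff's legal incapacity (October 21, 2018 to August 20, 2019), pushing the deadline to June 7, 2020.
The other events in the timeline have no effect on the limitation period under the stated rules.
Filing on February 24, 2020 beat the June 7, 2020 deadline — the action is timely.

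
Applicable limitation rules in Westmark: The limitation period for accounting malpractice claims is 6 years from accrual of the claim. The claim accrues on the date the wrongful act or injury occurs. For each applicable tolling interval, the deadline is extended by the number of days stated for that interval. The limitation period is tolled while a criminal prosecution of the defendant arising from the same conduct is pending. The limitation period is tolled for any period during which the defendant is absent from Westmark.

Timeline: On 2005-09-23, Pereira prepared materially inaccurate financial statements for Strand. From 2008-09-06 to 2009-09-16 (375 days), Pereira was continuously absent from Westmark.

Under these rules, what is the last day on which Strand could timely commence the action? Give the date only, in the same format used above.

The claim accrued on 2005-09-23, when the wrongful act occurred.
Adding the 6 years base period to 2005-09-23 gives a deadline of 2011-09-23, before any tolling.
Because the defendant's absence from the jurisdiction ran from 2008-09-06 to 2009-09-16, the deadline is extended by 375 days to 2012-10-02.

2012-10-02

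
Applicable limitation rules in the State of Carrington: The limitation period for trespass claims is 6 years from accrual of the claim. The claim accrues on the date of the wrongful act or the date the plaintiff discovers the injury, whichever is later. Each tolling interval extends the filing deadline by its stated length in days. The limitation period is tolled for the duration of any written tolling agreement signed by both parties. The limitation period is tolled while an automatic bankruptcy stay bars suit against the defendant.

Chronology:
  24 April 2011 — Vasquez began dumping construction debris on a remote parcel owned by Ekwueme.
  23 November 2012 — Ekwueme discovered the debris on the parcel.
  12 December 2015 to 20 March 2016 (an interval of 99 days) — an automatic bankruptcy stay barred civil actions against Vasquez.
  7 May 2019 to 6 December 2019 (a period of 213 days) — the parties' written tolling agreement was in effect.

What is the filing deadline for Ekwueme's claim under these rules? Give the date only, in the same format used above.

2 March 2019

Taking the later of the act (24 April 2011) and discovery (23 November 2012), the claim accrued on 23 November 2012.
6 years from 23 November 2012 is 23 November 2018.
The automatic bankruptcy stay from 12 December 2015 to 20 March 2016 tolled the period for 99 days, extending the deadline to 2 March 2019.
By the time the written tolling agreement began on 7 May 2019, the limitation period had already expired on 2 March 2019; that interval cannot revive it.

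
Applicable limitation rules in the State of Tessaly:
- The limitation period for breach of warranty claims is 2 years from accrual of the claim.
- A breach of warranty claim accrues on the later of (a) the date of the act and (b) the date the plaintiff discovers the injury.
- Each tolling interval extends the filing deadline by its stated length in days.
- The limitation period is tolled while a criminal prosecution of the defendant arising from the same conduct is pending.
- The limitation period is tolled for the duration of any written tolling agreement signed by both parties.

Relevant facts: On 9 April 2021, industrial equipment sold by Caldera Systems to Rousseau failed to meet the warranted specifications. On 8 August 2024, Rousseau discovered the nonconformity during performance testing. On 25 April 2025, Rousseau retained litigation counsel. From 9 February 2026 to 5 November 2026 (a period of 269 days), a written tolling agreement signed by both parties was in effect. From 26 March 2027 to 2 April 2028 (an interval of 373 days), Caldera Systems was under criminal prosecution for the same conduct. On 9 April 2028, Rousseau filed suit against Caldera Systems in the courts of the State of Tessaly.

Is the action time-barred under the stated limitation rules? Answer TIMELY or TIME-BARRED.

TIMELY

Taking the later of the act (9 April 2021) and discovery (8 August 2024), the claim accrued on 8 August 2024.
The untolled deadline — 2 years after 8 August 2024 — is 8 August 2026.
The period was tolled for 269 days by the written tolling agreement (9 February 2026 to 5 November 2026), pushing the deadline to 4 May 2027.
The period was tolled for 373 days by the pending criminal prosecution (26 March 2027 to 2 April 2028), pushing the deadline to 11 May 2028.
None of the other events listed affects the running of the period under the stated rules.
The 9 April 2028 filing precedes the 11 May 2028 deadline; the claim is timely.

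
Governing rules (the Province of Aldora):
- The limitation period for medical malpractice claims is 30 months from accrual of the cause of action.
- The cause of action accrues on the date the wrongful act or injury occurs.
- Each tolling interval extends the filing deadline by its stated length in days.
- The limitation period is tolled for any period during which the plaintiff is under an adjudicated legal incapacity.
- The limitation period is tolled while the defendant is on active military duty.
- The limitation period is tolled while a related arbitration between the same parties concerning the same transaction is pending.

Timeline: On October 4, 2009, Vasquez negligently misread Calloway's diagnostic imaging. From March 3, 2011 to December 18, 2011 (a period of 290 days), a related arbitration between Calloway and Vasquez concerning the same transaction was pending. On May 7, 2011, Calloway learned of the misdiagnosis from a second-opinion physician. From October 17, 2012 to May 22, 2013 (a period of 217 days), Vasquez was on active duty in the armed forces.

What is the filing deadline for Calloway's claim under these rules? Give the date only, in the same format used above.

Because the rule ties accrual to occurrence, the claim accrued on October 4, 2009, not on the May 7, 2011 discovery date.
30 months from October 4, 2009 is April 4, 2012.
The period was tolled for 290 days by the pending related arbitration (March 3, 2011 to December 18, 2011), pushing the deadline to January 19, 2013.
Because the defendant's active military service ran from October 17, 2012 to May 22, 2013, the deadline is extended by 217 days to August 24, 2013.

August 24, 2013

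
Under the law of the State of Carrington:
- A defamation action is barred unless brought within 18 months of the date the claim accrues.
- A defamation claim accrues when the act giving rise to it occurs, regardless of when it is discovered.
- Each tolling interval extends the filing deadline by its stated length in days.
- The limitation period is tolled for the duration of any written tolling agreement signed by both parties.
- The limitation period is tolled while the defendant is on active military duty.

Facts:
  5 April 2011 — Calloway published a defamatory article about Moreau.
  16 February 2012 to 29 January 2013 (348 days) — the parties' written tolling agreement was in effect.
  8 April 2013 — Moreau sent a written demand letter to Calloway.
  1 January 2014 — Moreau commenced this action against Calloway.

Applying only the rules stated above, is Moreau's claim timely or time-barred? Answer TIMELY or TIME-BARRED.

TIME-BARRED

The claim accrued on 5 April 2011, the date of the act.
18 months from 5 April 2011 is 5 October 2012.
The period was tolled for 348 days by the written tolling agreement (16 February 2012 to 29 January 2013), pushing the deadline to 18 September 2013.
Nothing else in the chronology tolls or restarts the period.
The 1 January 2014 filing falls after the 18 September 2013 deadline; the claim is time-barred.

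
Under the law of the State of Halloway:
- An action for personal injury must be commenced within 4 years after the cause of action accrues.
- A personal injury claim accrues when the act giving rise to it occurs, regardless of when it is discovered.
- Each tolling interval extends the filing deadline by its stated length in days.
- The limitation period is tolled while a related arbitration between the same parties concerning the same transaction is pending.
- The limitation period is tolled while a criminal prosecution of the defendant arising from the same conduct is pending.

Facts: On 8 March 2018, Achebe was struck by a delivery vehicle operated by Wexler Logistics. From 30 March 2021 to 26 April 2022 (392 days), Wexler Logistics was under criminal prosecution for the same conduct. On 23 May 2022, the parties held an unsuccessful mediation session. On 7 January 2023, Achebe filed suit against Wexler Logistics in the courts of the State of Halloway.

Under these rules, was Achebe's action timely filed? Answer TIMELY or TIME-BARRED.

TIMELY

The cause of action accrued on 8 March 2018, the date of the act.
Adding the 4 years base period to 8 March 2018 gives a deadline of 8 March 2022, before any tolling.
The period was tolled for 392 days by the pending criminal prosecution (30 March 2021 to 26 April 2022), pushing the deadline to 4 April 2023.
None of the other events listed affects the running of the period under the stated rules.
Achebe filed on 7 January 2023, before the 4 April 2023 deadline, so the action is timely.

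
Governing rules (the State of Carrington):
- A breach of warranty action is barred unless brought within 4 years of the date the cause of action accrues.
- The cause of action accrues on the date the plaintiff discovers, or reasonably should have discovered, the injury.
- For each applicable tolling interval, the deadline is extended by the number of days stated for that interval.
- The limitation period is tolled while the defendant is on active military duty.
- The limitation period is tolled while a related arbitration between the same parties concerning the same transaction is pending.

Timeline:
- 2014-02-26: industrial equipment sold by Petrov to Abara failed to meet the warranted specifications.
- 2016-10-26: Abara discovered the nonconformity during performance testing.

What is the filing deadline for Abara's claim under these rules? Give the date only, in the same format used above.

The claim did not accrue until Abara discovered the injury on 2016-10-26; the 2014-02-26 act date does not start the clock under the stated rule.
4 years from 2016-10-26 is 2020-10-26.

2020-10-26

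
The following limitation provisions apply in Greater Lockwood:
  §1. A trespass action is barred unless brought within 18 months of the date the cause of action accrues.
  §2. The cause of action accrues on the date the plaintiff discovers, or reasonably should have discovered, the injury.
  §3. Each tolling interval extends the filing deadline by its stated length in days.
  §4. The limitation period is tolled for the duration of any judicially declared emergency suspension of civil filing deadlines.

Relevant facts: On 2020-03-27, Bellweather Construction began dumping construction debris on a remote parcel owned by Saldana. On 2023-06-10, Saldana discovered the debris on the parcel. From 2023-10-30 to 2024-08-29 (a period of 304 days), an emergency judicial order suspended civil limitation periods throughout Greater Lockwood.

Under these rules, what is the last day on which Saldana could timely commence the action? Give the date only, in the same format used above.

2025-10-10

The claim did not accrue until Saldana discovered the injury on 2023-06-10; the 2020-03-27 act date does not start the clock under the stated rule.
Adding the 18 months base period to 2023-06-10 gives a deadline of 2024-12-10, before any tolling.
The period was tolled for 304 days by the emergency suspension of filing deadlines (2023-10-30 to 2024-08-29), pushing the deadline to 2025-10-10.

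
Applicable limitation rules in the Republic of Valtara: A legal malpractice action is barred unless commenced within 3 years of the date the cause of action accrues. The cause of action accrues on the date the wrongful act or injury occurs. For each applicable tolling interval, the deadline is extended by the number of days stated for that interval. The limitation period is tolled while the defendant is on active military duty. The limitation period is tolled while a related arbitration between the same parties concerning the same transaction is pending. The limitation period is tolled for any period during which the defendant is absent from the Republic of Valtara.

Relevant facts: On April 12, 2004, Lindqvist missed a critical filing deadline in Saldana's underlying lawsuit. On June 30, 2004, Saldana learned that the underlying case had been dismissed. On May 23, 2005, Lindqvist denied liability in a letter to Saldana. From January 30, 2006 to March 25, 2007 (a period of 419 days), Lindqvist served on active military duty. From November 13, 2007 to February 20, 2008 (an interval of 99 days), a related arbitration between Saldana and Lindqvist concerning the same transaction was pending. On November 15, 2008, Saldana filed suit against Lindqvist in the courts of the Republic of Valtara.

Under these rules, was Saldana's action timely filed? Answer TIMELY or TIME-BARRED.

The claim accrued on April 12, 2004, when the wrongful act occurred; under the stated occurrence rule the June 30, 2004 discovery does not delay accrual.
Adding the 3 years base period to April 12, 2004 gives a deadline of April 12, 2007, before any tolling.
The defendant's active military service from January 30, 2006 to March 25, 2007 tolled the period for 419 days, extending the deadline to June 4, 2008.
The period was tolled for 99 days by the pending related arbitration (November 13, 2007 to February 20, 2008), pushing the deadline to September 11, 2008.
None of the other events listed affects the running of the period under the stated rules.
The November 15, 2008 filing falls after the September 11, 2008 deadline; the claim is time-barred.

TIME-BARRED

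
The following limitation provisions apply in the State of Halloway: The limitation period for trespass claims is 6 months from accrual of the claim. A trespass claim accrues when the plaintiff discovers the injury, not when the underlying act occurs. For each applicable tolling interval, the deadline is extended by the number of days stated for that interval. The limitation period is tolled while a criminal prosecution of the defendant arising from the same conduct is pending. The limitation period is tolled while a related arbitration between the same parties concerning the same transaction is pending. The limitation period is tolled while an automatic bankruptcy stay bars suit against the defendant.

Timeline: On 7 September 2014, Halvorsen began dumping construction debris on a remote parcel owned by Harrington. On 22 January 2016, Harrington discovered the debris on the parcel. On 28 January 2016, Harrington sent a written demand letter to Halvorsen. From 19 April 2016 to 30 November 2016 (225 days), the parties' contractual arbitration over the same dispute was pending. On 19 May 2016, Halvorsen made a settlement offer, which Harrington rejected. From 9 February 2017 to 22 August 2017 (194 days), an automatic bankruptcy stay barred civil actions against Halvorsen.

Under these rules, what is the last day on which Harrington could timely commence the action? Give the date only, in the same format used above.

Accrual is tied to discovery, so the period began on 22 January 2016 rather than on 7 September 2014 when the act occurred.
Adding the 6 months base period to 22 January 2016 gives a deadline of 22 July 2016, before any tolling.
Because the pending related arbitration ran from 19 April 2016 to 30 November 2016, the deadline is extended by 225 days to 4 March 2017.
The period was tolled for 194 days by the automatic bankruptcy stay (9 February 2017 to 22 August 2017), pushing the deadline to 14 September 2017.
Nothing else in the chronology tolls or restarts the period.

14 September 2017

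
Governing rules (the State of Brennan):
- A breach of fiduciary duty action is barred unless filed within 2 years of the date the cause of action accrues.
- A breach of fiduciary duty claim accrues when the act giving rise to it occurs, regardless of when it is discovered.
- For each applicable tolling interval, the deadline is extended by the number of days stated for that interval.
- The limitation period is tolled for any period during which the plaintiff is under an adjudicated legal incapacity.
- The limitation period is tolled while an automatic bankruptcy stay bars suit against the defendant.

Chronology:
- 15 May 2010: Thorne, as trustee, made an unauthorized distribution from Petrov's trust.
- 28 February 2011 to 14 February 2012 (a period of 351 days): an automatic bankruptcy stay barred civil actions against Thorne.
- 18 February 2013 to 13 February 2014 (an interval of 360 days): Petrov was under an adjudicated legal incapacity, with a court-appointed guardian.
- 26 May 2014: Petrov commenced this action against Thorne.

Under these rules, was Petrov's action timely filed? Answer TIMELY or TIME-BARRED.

The cause of action accrued on 15 May 2010, the date of the act.
The untolled deadline — 2 years after 15 May 2010 — is 15 May 2012.
The automatic bankruptcy stay from 28 February 2011 to 14 February 2012 tolled the period for 351 days, extending the deadline to 1 May 2013.
Because the plaintiff's legal incapacity ran from 18 February 2013 to 13 February 2014, the deadline is extended by 360 days to 26 April 2014.
Filing on 26 May 2014 missed the 26 April 2014 deadline — the action is time-barred.

TIME-BARRED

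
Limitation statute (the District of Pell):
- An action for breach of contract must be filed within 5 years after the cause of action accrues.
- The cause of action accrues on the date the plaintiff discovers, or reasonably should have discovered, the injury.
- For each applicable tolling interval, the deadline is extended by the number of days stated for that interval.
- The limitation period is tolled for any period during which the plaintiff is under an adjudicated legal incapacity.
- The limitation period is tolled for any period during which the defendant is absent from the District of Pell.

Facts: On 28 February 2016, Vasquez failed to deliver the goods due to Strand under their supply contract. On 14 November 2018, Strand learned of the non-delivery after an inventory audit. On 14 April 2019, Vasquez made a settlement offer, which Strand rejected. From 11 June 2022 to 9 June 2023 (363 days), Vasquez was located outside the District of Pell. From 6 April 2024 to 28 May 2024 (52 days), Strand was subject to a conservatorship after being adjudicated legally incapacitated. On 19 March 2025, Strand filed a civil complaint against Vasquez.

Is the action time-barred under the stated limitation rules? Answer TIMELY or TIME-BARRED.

TIME-BARRED

Accrual is tied to discovery, so the period began on 14 November 2018 rather than on 28 February 2016 when the act occurred.
Adding the 5 years base period to 14 November 2018 gives a deadline of 14 November 2023, before any tolling.
Because the defendant's absence from the jurisdiction ran from 11 June 2022 to 9 June 2023, the deadline is extended by 363 days to 11 November 2024.
Because the plaintiff's legal incapacity ran from 6 April 2024 to 28 May 2024, the deadline is extended by 52 days to 2 January 2025.
The other events in the timeline have no effect on the limitation period under the stated rules.
Strand filed on 19 March 2025, after the 2 January 2025 deadline, so the action is time-barred.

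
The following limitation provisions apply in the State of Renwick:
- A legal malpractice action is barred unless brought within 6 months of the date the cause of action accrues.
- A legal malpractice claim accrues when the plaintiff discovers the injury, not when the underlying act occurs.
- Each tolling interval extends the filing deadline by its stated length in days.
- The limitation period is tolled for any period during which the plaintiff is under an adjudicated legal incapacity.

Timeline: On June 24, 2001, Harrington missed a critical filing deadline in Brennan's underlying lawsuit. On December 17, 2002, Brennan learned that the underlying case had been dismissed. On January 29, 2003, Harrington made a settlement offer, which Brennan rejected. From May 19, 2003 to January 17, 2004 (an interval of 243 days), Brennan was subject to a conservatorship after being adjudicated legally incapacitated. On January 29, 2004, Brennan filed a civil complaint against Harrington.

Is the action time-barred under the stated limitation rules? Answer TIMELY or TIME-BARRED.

Under the discovery rule, the claim accrued on December 17, 2002, when Brennan discovered the injury — not on the June 24, 2001 date of the underlying act.
Adding the 6 months base period to December 17, 2002 gives a deadline of June 17, 2003, before any tolling.
The period was tolled for 243 days by the plaintiff's legal incapacity (May 19, 2003 to January 17, 2004), pushing the deadline to February 15, 2004.
Nothing else in the chronology tolls or restarts the period.
The January 29, 2004 filing precedes the February 15, 2004 deadline; the claim is timely.

TIMELY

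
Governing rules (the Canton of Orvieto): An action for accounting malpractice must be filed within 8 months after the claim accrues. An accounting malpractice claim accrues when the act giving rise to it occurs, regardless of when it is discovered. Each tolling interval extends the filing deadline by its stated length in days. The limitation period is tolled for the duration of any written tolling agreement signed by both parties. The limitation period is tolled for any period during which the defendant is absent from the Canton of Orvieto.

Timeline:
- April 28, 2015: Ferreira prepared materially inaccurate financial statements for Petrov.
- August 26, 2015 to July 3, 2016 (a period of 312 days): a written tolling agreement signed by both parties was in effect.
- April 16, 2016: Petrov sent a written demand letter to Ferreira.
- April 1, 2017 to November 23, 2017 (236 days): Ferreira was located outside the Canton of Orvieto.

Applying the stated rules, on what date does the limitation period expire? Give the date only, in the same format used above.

November 4, 2016

The claim accrued on April 28, 2015, when the wrongful act occurred.
8 months from April 28, 2015 is December 28, 2015.
The period was tolled for 312 days by the written tolling agreement (August 26, 2015 to July 3, 2016), pushing the deadline to November 4, 2016.
By the time the defendant's absence from the jurisdiction began on April 1, 2017, the limitation period had already expired on November 4, 2016; that interval cannot revive it.
None of the other events listed affects the running of the period under the stated rules.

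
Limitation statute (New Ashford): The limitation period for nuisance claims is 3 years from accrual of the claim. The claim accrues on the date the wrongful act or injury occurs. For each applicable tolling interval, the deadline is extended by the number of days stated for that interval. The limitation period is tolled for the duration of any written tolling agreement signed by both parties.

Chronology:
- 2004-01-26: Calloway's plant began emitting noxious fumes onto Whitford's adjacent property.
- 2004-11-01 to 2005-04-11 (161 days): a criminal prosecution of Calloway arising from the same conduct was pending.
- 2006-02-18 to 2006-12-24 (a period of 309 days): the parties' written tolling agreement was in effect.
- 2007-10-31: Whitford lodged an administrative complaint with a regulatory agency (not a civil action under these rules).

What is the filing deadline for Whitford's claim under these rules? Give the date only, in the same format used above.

The claim accrued on 2004-01-26, the date of the act.
The untolled deadline — 3 years after 2004-01-26 — is 2007-01-26.
The written tolling agreement from 2006-02-18 to 2006-12-24 tolled the period for 309 days, extending the deadline to 2007-12-01.
Although a criminal prosecution ran from 2004-11-01 to 2005-04-11, the stated rules do not make that a tolling event, so it is disregarded.
None of the other events listed affects the running of the period under the stated rules.

2007-12-01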